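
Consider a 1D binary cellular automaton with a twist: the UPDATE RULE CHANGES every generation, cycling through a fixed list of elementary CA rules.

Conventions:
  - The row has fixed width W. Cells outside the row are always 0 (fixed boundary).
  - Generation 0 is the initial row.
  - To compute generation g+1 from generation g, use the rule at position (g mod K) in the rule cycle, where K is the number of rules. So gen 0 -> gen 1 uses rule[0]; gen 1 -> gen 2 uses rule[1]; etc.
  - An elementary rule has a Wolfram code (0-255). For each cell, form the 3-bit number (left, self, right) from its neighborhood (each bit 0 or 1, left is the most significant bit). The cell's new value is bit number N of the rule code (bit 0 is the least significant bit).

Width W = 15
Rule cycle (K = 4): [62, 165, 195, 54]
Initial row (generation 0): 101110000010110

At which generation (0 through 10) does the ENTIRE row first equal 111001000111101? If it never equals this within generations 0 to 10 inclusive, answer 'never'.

Answer: 1

Derivation:
Gen 0: 101110000010110
Gen 1 (rule 62): 111001000111101
Gen 2 (rule 165): 010001010011011
Gen 3 (rule 195): 100110000101001
Gen 4 (rule 54): 111001001111111
Gen 5 (rule 62): 100111111000000
Gen 6 (rule 165): 100011110011111
Gen 7 (rule 195): 001101110101111
Gen 8 (rule 54): 010010001110000
Gen 9 (rule 62): 111111011001000
Gen 10 (rule 165): 011110100001011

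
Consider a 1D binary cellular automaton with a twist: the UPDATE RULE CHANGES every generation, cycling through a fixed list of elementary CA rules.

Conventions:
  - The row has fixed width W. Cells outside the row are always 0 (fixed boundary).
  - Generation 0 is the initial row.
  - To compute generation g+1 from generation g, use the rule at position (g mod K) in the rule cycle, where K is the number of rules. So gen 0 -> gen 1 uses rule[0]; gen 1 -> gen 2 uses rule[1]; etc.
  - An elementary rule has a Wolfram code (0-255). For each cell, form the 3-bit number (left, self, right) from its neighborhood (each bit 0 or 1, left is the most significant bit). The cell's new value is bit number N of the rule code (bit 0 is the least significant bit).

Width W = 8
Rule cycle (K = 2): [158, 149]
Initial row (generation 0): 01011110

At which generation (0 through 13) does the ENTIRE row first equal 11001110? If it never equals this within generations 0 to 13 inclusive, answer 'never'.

Gen 0: 01011110
Gen 1 (rule 158): 11011101
Gen 2 (rule 149): 00001001
Gen 3 (rule 158): 00011111
Gen 4 (rule 149): 11001110
Gen 5 (rule 158): 10111101
Gen 6 (rule 149): 10011001
Gen 7 (rule 158): 11110111
Gen 8 (rule 149): 01100010
Gen 9 (rule 158): 11010111
Gen 10 (rule 149): 00010010
Gen 11 (rule 158): 00111111
Gen 12 (rule 149): 10011110
Gen 13 (rule 158): 11111101

Answer: 4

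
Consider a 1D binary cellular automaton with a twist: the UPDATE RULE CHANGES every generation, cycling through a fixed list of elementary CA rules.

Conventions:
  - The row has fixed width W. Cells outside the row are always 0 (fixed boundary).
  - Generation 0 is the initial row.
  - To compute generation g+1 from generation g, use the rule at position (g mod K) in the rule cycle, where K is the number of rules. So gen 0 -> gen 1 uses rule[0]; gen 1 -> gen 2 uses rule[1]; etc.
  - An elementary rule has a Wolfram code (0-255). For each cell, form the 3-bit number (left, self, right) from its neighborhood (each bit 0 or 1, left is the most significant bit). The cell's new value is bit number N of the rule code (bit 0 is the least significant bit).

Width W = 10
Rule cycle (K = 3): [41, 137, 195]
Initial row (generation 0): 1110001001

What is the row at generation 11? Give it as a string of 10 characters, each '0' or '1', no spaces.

Answer: 0010001001

Derivation:
Gen 0: 1110001001
Gen 1 (rule 41): 1000100000
Gen 2 (rule 137): 0010001111
Gen 3 (rule 195): 1100110111
Gen 4 (rule 41): 1000101100
Gen 5 (rule 137): 0010001001
Gen 6 (rule 195): 1100110010
Gen 7 (rule 41): 1000100000
Gen 8 (rule 137): 0010001111
Gen 9 (rule 195): 1100110111
Gen 10 (rule 41): 1000101100
Gen 11 (rule 137): 0010001001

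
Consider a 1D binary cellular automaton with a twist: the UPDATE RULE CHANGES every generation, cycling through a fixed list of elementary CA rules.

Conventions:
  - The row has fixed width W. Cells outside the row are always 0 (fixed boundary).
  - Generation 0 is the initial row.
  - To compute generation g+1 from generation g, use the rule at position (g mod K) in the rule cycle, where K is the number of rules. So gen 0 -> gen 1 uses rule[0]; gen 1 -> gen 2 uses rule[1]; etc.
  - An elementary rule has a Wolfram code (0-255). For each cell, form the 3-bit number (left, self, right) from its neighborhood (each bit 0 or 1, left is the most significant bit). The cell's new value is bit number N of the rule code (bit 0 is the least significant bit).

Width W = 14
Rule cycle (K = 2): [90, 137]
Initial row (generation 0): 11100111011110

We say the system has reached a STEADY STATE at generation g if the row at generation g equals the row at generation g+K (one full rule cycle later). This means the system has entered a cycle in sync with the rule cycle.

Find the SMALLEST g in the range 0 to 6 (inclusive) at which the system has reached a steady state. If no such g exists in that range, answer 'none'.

Answer: none

Derivation:
Gen 0: 11100111011110
Gen 1 (rule 90): 10111101010011
Gen 2 (rule 137): 00111000000010
Gen 3 (rule 90): 01101100000101
Gen 4 (rule 137): 01001001110000
Gen 5 (rule 90): 10110111011000
Gen 6 (rule 137): 00100110010011
Gen 7 (rule 90): 01011111101111
Gen 8 (rule 137): 00011111001110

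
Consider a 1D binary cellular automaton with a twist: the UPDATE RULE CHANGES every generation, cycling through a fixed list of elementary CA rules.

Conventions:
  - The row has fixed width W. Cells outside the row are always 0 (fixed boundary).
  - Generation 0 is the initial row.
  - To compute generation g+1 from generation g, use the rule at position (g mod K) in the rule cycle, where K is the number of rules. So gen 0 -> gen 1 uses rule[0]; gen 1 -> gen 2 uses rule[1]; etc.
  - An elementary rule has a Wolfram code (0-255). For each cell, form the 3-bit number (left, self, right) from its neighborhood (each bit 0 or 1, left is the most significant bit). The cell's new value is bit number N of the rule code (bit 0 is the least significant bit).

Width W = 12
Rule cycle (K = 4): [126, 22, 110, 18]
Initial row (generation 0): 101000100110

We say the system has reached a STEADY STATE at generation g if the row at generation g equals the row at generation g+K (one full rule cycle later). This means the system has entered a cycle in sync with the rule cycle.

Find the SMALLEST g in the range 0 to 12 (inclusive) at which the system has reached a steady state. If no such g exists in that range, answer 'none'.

Answer: 2

Derivation:
Gen 0: 101000100110
Gen 1 (rule 126): 111101111111
Gen 2 (rule 22): 000000000000
Gen 3 (rule 110): 000000000000
Gen 4 (rule 18): 000000000000
Gen 5 (rule 126): 000000000000
Gen 6 (rule 22): 000000000000
Gen 7 (rule 110): 000000000000
Gen 8 (rule 18): 000000000000
Gen 9 (rule 126): 000000000000
Gen 10 (rule 22): 000000000000
Gen 11 (rule 110): 000000000000
Gen 12 (rule 18): 000000000000
Gen 13 (rule 126): 000000000000
Gen 14 (rule 22): 000000000000
Gen 15 (rule 110): 000000000000
Gen 16 (rule 18): 000000000000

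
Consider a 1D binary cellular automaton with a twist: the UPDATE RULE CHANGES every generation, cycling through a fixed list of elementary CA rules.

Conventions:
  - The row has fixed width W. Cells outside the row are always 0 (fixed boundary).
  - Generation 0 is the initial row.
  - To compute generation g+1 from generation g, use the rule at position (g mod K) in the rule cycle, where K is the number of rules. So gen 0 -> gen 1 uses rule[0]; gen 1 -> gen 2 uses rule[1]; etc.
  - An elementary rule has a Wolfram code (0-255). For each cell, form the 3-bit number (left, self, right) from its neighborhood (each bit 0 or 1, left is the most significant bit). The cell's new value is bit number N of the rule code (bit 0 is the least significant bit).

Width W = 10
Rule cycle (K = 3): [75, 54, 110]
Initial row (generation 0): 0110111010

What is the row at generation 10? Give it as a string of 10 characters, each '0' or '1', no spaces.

Gen 0: 0110111010
Gen 1 (rule 75): 1110101000
Gen 2 (rule 54): 0001111100
Gen 3 (rule 110): 0011000100
Gen 4 (rule 75): 1111011001
Gen 5 (rule 54): 0000100111
Gen 6 (rule 110): 0001101101
Gen 7 (rule 75): 1111101100
Gen 8 (rule 54): 0000010010
Gen 9 (rule 110): 0000110110
Gen 10 (rule 75): 1111110110

Answer: 1111110110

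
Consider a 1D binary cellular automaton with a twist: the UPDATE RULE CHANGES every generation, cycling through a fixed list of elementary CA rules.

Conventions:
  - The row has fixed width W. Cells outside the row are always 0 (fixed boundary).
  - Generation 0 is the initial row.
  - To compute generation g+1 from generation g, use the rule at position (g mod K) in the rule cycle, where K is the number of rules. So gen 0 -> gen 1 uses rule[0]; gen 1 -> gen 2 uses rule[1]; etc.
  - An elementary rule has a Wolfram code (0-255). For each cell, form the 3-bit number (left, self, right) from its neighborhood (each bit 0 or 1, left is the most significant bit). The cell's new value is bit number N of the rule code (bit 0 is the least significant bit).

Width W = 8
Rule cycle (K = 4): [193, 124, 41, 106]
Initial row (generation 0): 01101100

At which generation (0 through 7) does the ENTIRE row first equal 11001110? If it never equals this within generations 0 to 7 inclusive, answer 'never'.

Gen 0: 01101100
Gen 1 (rule 193): 00100101
Gen 2 (rule 124): 00110111
Gen 3 (rule 41): 10101100
Gen 4 (rule 106): 01011100
Gen 5 (rule 193): 00001101
Gen 6 (rule 124): 00001111
Gen 7 (rule 41): 11101000

Answer: never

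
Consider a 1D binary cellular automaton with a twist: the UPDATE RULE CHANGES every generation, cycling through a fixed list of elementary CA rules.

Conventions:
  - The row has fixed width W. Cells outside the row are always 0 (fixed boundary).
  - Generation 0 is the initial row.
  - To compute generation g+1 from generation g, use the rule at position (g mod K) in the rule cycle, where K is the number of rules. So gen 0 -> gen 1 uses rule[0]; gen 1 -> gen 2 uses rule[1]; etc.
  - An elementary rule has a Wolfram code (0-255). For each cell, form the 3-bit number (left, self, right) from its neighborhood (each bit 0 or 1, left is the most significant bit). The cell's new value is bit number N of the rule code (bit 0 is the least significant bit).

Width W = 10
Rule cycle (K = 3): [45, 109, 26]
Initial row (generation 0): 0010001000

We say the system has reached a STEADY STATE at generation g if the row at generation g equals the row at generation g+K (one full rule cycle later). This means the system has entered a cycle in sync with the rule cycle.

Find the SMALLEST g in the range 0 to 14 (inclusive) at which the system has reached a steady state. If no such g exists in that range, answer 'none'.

Answer: none

Derivation:
Gen 0: 0010001000
Gen 1 (rule 45): 1010101011
Gen 2 (rule 109): 1111111111
Gen 3 (rule 26): 1000000000
Gen 4 (rule 45): 1011111111
Gen 5 (rule 109): 1110000001
Gen 6 (rule 26): 1001000010
Gen 7 (rule 45): 1001011010
Gen 8 (rule 109): 1001111110
Gen 9 (rule 26): 0111000001
Gen 10 (rule 45): 0100011101
Gen 11 (rule 109): 0101010111
Gen 12 (rule 26): 1000000100
Gen 13 (rule 45): 1011110101
Gen 14 (rule 109): 1110011111
Gen 15 (rule 26): 1001110000
Gen 16 (rule 45): 1001000111
Gen 17 (rule 109): 1001010101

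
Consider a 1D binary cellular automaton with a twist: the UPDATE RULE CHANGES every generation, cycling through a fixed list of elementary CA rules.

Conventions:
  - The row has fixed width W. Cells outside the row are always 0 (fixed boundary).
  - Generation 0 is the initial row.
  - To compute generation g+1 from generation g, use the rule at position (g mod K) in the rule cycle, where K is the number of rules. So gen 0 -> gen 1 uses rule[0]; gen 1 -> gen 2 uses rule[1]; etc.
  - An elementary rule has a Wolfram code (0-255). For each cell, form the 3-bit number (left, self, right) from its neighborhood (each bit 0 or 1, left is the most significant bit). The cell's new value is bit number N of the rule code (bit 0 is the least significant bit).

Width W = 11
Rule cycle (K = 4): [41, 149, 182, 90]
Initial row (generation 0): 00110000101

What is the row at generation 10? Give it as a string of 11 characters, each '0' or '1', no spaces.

Answer: 11111000111

Derivation:
Gen 0: 00110000101
Gen 1 (rule 41): 10100110010
Gen 2 (rule 149): 10110001011
Gen 3 (rule 182): 11001011100
Gen 4 (rule 90): 11110010110
Gen 5 (rule 41): 10000001100
Gen 6 (rule 149): 11111100011
Gen 7 (rule 182): 01111010100
Gen 8 (rule 90): 11001000010
Gen 9 (rule 41): 10000011000
Gen 10 (rule 149): 11111000111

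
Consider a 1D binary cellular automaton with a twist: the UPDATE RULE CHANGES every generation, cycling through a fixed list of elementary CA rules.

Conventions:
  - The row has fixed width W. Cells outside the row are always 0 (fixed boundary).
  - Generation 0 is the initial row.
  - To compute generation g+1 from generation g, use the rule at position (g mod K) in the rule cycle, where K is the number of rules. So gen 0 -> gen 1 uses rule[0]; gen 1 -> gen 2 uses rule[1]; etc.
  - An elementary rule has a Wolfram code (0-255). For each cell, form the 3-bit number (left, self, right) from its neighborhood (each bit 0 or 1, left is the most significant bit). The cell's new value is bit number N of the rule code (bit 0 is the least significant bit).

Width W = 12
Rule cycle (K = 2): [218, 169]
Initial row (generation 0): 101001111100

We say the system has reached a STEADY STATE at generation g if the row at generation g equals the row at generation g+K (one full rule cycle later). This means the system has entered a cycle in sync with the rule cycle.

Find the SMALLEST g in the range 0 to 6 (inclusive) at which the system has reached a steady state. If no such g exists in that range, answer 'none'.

Answer: 4

Derivation:
Gen 0: 101001111100
Gen 1 (rule 218): 000111111110
Gen 2 (rule 169): 110111111100
Gen 3 (rule 218): 110111111110
Gen 4 (rule 169): 101111111100
Gen 5 (rule 218): 001111111110
Gen 6 (rule 169): 101111111100
Gen 7 (rule 218): 001111111110
Gen 8 (rule 169): 101111111100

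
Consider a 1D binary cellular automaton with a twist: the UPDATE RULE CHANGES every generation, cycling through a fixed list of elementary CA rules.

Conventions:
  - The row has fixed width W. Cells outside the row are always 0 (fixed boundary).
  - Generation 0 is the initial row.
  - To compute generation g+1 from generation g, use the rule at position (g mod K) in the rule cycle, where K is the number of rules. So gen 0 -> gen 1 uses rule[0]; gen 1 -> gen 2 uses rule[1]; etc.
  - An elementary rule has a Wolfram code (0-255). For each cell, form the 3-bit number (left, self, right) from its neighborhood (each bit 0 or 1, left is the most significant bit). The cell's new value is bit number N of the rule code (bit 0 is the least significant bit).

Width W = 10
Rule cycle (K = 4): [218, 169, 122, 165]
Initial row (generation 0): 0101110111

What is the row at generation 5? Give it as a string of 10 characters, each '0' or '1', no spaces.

Gen 0: 0101110111
Gen 1 (rule 218): 1001110111
Gen 2 (rule 169): 0001101110
Gen 3 (rule 122): 0011111011
Gen 4 (rule 165): 1001110100
Gen 5 (rule 218): 0111110010

Answer: 0111110010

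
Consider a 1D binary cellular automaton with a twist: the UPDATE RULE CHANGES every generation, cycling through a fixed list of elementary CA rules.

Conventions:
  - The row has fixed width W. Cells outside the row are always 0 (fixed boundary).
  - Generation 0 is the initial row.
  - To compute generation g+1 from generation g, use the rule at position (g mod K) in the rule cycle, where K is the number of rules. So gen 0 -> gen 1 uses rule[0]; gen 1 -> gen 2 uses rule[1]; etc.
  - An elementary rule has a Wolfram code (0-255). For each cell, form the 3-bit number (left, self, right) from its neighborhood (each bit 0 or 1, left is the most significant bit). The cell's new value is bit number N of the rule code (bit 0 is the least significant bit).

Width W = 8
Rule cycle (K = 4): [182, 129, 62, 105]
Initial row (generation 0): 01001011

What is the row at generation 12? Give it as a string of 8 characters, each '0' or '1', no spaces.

Gen 0: 01001011
Gen 1 (rule 182): 11111100
Gen 2 (rule 129): 01111001
Gen 3 (rule 62): 11000111
Gen 4 (rule 105): 11010101
Gen 5 (rule 182): 00111111
Gen 6 (rule 129): 10011110
Gen 7 (rule 62): 11110001
Gen 8 (rule 105): 10010100
Gen 9 (rule 182): 11111110
Gen 10 (rule 129): 01111100
Gen 11 (rule 62): 11000010
Gen 12 (rule 105): 11011000

Answer: 11011000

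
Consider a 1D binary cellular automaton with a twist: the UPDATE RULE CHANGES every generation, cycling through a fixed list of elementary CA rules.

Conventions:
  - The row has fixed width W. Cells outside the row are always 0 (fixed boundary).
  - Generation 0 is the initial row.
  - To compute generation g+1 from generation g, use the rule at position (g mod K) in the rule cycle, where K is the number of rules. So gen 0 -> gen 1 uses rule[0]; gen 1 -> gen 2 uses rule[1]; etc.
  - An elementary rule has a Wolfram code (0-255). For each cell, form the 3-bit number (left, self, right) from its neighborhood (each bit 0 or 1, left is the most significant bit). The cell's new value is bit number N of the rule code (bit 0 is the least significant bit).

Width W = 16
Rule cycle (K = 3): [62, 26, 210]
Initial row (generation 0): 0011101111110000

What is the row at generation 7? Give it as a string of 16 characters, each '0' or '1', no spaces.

Answer: 1110111110011111

Derivation:
Gen 0: 0011101111110000
Gen 1 (rule 62): 0110011000001000
Gen 2 (rule 26): 1101110100010100
Gen 3 (rule 210): 0100110010100010
Gen 4 (rule 62): 1111101111110111
Gen 5 (rule 26): 1000001000000100
Gen 6 (rule 210): 0100010100001010
Gen 7 (rule 62): 1110111110011111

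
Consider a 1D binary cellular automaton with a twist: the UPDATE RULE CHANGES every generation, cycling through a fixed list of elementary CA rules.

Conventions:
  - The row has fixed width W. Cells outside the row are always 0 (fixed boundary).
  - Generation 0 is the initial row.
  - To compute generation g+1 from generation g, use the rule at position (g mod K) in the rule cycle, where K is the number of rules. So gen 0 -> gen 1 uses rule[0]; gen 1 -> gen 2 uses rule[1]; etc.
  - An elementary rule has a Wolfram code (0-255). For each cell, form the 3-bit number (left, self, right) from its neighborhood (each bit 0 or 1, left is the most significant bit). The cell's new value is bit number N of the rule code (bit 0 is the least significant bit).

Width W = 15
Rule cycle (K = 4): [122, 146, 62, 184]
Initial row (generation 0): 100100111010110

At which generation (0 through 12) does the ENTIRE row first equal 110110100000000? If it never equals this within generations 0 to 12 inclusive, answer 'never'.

Gen 0: 100100111010110
Gen 1 (rule 122): 011011101101111
Gen 2 (rule 146): 100001000000110
Gen 3 (rule 62): 110011100001101
Gen 4 (rule 184): 101011010001010
Gen 5 (rule 122): 010111101010101
Gen 6 (rule 146): 100011000000000
Gen 7 (rule 62): 110110100000000
Gen 8 (rule 184): 101101010000000
Gen 9 (rule 122): 011110101000000
Gen 10 (rule 146): 101100000100000
Gen 11 (rule 62): 111010001110000
Gen 12 (rule 184): 110101001101000

Answer: 7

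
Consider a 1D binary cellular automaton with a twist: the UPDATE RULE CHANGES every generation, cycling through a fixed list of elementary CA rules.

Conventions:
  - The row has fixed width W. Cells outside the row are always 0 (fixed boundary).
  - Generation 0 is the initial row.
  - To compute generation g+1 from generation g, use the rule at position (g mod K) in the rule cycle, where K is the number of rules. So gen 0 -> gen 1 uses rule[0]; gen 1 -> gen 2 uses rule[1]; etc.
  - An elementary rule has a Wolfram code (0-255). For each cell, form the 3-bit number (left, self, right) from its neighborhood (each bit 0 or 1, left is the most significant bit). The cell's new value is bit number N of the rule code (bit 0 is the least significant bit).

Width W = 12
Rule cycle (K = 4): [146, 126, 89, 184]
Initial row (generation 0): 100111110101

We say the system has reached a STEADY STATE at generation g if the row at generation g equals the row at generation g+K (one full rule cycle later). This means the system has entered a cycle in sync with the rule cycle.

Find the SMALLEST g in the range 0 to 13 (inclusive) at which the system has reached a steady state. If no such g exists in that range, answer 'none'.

Gen 0: 100111110101
Gen 1 (rule 146): 011011100000
Gen 2 (rule 126): 111110110000
Gen 3 (rule 89): 100010111111
Gen 4 (rule 184): 010001111110
Gen 5 (rule 146): 101010111101
Gen 6 (rule 126): 111111100111
Gen 7 (rule 89): 100000110101
Gen 8 (rule 184): 010000101010
Gen 9 (rule 146): 101001000001
Gen 10 (rule 126): 111111100011
Gen 11 (rule 89): 100000111011
Gen 12 (rule 184): 010000110110
Gen 13 (rule 146): 101001000001
Gen 14 (rule 126): 111111100011
Gen 15 (rule 89): 100000111011
Gen 16 (rule 184): 010000110110
Gen 17 (rule 146): 101001000001

Answer: 9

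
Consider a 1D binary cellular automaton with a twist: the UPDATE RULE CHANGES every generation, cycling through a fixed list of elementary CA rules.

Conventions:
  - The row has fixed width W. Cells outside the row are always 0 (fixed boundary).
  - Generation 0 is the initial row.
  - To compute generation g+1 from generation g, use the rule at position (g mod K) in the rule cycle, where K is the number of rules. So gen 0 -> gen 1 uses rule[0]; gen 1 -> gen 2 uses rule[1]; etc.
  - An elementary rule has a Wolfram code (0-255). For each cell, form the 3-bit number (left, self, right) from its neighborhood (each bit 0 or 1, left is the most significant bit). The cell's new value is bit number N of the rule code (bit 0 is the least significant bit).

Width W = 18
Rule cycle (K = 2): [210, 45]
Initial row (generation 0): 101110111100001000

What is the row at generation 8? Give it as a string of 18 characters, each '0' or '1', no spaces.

Gen 0: 101110111100001000
Gen 1 (rule 210): 000110011110010100
Gen 2 (rule 45): 110100010000011101
Gen 3 (rule 210): 010010101000101100
Gen 4 (rule 45): 010011111010111001
Gen 5 (rule 210): 101101111000011110
Gen 6 (rule 45): 111011000011010000
Gen 7 (rule 210): 011001100101001000
Gen 8 (rule 45): 010001000111001011

Answer: 010001000111001011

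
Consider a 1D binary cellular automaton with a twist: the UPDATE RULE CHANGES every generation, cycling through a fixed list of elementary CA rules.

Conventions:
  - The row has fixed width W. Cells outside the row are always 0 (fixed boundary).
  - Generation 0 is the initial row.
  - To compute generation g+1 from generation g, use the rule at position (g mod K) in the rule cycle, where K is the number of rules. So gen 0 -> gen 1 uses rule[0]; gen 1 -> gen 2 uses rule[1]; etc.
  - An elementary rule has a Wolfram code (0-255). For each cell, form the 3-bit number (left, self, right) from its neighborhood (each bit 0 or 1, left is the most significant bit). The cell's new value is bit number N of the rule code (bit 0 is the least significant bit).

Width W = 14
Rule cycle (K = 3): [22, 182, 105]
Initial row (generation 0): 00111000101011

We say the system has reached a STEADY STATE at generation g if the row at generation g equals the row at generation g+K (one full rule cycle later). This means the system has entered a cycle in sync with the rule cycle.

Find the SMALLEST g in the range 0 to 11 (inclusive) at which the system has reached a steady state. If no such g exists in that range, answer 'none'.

Answer: none

Derivation:
Gen 0: 00111000101011
Gen 1 (rule 22): 01000101101000
Gen 2 (rule 182): 11101110011100
Gen 3 (rule 105): 10111010010101
Gen 4 (rule 22): 10000011110101
Gen 5 (rule 182): 11000101101111
Gen 6 (rule 105): 11010011111001
Gen 7 (rule 22): 00011100000111
Gen 8 (rule 182): 00101010001010
Gen 9 (rule 105): 10010100100100
Gen 10 (rule 22): 11110111111110
Gen 11 (rule 182): 01101011111101
Gen 12 (rule 105): 01110110000110
Gen 13 (rule 22): 10000001001001
Gen 14 (rule 182): 11000011111111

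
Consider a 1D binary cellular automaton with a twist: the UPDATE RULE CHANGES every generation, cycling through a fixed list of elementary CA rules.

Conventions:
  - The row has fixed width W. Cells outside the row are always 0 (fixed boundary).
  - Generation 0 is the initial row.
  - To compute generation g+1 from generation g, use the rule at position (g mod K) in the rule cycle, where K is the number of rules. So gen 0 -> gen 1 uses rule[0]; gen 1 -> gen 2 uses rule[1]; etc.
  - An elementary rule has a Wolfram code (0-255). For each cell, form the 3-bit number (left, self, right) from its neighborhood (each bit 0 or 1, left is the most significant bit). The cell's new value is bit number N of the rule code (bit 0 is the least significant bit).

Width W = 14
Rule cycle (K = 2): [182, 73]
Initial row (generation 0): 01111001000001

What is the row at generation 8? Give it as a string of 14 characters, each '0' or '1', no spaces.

Answer: 10100010010001

Derivation:
Gen 0: 01111001000001
Gen 1 (rule 182): 10110111100011
Gen 2 (rule 73): 00110100101011
Gen 3 (rule 182): 01001111111100
Gen 4 (rule 73): 00001000000101
Gen 5 (rule 182): 00011100001111
Gen 6 (rule 73): 11010101101001
Gen 7 (rule 182): 00111110011111
Gen 8 (rule 73): 10100010010001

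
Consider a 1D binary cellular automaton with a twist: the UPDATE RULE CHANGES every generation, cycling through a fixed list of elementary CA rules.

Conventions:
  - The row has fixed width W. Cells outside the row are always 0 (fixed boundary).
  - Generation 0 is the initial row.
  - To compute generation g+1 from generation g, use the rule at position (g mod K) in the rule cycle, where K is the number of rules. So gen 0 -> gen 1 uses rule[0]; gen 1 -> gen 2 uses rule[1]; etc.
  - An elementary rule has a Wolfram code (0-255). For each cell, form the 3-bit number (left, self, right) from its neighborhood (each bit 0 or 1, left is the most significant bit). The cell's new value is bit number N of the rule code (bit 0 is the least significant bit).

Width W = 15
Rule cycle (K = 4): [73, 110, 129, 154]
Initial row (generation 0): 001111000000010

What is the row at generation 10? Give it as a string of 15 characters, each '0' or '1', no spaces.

Gen 0: 001111000000010
Gen 1 (rule 73): 101001011111000
Gen 2 (rule 110): 111011110001000
Gen 3 (rule 129): 010001100100011
Gen 4 (rule 154): 101011011010110
Gen 5 (rule 73): 000011011000110
Gen 6 (rule 110): 000111111001110
Gen 7 (rule 129): 110011110000100
Gen 8 (rule 154): 101111101001010
Gen 9 (rule 73): 001000100000000
Gen 10 (rule 110): 011001100000000

Answer: 011001100000000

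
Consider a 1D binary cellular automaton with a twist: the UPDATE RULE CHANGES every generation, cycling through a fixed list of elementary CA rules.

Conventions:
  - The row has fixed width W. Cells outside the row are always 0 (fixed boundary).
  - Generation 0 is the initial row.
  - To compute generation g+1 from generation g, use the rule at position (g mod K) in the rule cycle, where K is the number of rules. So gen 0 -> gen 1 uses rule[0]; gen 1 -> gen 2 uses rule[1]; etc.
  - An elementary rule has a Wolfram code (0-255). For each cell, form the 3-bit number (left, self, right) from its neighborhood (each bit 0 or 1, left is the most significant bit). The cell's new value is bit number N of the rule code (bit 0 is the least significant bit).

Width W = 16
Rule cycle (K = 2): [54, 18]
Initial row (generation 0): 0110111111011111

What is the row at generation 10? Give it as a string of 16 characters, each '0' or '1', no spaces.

Gen 0: 0110111111011111
Gen 1 (rule 54): 1001000000100000
Gen 2 (rule 18): 0110100001010000
Gen 3 (rule 54): 1001110011111000
Gen 4 (rule 18): 0110001100000100
Gen 5 (rule 54): 1001010010001110
Gen 6 (rule 18): 0110001101010001
Gen 7 (rule 54): 1001010011111011
Gen 8 (rule 18): 0110001100000000
Gen 9 (rule 54): 1001010010000000
Gen 10 (rule 18): 0110001101000000

Answer: 0110001101000000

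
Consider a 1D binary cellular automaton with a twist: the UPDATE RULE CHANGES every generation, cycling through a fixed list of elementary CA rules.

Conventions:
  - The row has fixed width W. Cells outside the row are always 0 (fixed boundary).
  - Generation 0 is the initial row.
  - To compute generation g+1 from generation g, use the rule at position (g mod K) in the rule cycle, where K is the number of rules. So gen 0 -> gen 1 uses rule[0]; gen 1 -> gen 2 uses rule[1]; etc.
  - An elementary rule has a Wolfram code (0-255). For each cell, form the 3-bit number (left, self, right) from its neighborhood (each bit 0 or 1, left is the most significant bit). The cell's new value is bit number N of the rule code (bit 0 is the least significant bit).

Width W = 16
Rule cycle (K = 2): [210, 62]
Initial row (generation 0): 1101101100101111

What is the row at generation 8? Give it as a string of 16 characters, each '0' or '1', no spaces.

Gen 0: 1101101100101111
Gen 1 (rule 210): 0100100111000111
Gen 2 (rule 62): 1111111100101100
Gen 3 (rule 210): 0111111111000110
Gen 4 (rule 62): 1100000000101101
Gen 5 (rule 210): 0110000001000100
Gen 6 (rule 62): 1101000011101110
Gen 7 (rule 210): 0100100101100111
Gen 8 (rule 62): 1111111111011100

Answer: 1111111111011100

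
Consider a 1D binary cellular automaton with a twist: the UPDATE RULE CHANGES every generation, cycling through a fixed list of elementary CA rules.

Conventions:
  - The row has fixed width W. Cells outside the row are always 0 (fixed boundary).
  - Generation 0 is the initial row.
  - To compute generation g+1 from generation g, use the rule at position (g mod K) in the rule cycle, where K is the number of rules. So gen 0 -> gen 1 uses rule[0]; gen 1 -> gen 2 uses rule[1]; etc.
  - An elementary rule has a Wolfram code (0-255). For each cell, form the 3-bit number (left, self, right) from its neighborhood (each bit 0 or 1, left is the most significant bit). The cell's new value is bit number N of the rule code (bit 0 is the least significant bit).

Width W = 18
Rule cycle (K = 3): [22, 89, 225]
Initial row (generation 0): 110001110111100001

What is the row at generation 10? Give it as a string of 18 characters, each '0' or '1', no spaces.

Answer: 000100000000100011

Derivation:
Gen 0: 110001110111100001
Gen 1 (rule 22): 001010000000010011
Gen 2 (rule 89): 100001111111001011
Gen 3 (rule 225): 001100111111000101
Gen 4 (rule 22): 010011000000101101
Gen 5 (rule 89): 001011111110001100
Gen 6 (rule 225): 100101111110100101
Gen 7 (rule 22): 111100000000111101
Gen 8 (rule 89): 100111111110100100
Gen 9 (rule 225): 000011111111000001
Gen 10 (rule 22): 000100000000100011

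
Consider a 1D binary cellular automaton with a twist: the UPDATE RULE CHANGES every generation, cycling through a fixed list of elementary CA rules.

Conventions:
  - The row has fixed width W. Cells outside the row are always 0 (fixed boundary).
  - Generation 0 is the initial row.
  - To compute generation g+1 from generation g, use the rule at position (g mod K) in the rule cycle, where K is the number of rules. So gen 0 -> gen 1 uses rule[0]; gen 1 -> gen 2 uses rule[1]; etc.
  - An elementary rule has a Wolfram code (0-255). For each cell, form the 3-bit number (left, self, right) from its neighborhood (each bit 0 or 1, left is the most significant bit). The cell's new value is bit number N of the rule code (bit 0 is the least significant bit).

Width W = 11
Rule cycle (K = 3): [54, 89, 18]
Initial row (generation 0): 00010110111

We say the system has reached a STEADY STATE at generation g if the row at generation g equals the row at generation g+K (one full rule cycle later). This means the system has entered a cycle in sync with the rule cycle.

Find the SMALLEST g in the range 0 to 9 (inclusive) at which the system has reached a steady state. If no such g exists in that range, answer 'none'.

Gen 0: 00010110111
Gen 1 (rule 54): 00111001000
Gen 2 (rule 89): 10101100111
Gen 3 (rule 18): 00000011000
Gen 4 (rule 54): 00000100100
Gen 5 (rule 89): 11110010011
Gen 6 (rule 18): 00001101100
Gen 7 (rule 54): 00010010010
Gen 8 (rule 89): 11001001001
Gen 9 (rule 18): 00110110110
Gen 10 (rule 54): 01001001001
Gen 11 (rule 89): 00100100100
Gen 12 (rule 18): 01011011010

Answer: none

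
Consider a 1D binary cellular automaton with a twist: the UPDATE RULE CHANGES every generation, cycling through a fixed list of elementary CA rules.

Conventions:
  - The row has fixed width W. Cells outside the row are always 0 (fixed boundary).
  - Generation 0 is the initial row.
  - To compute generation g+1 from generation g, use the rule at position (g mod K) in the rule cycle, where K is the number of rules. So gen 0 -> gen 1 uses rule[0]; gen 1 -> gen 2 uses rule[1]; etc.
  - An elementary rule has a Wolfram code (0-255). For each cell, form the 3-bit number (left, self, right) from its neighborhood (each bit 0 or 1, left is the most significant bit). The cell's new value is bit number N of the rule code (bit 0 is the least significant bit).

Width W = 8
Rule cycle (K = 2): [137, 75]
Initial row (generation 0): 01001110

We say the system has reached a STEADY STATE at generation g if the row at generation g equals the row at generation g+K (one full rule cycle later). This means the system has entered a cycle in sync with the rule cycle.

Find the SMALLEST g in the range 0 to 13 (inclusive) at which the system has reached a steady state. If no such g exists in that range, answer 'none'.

Gen 0: 01001110
Gen 1 (rule 137): 00001100
Gen 2 (rule 75): 11111101
Gen 3 (rule 137): 11111000
Gen 4 (rule 75): 10001011
Gen 5 (rule 137): 00100010
Gen 6 (rule 75): 11001100
Gen 7 (rule 137): 10001001
Gen 8 (rule 75): 00110010
Gen 9 (rule 137): 10100000
Gen 10 (rule 75): 00001111
Gen 11 (rule 137): 11101110
Gen 12 (rule 75): 10101010
Gen 13 (rule 137): 00000000
Gen 14 (rule 75): 11111111
Gen 15 (rule 137): 11111110

Answer: none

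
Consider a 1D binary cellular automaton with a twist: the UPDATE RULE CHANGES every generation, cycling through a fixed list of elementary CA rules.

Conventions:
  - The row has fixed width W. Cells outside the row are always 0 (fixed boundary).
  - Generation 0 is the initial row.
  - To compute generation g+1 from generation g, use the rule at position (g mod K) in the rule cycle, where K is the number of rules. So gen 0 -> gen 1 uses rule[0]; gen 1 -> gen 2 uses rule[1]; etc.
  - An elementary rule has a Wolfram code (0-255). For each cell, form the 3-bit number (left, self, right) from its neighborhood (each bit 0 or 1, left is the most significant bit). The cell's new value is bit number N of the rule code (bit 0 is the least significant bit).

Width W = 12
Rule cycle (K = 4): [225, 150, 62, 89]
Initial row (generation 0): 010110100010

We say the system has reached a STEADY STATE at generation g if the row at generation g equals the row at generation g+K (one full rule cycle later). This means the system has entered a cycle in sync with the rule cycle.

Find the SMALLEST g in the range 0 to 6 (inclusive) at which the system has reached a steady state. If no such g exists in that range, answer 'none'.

Answer: none

Derivation:
Gen 0: 010110100010
Gen 1 (rule 225): 001011001000
Gen 2 (rule 150): 011000111100
Gen 3 (rule 62): 110101100010
Gen 4 (rule 89): 110001111001
Gen 5 (rule 225): 010100111000
Gen 6 (rule 150): 110111010100
Gen 7 (rule 62): 101100111110
Gen 8 (rule 89): 001110100011
Gen 9 (rule 225): 100111001001
Gen 10 (rule 150): 111010111111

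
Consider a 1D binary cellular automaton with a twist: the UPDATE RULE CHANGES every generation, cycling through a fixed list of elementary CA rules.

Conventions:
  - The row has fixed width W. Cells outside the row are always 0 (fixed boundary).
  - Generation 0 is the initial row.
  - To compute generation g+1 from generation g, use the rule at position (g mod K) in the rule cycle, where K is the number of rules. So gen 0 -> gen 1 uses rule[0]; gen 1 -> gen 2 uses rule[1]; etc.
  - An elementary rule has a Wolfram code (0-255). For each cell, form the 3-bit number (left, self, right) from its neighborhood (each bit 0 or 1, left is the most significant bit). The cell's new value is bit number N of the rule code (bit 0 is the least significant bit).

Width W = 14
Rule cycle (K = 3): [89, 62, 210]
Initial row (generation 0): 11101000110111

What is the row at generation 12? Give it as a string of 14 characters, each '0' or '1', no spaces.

Gen 0: 11101000110111
Gen 1 (rule 89): 10100110110101
Gen 2 (rule 62): 11111101101111
Gen 3 (rule 210): 01111100100111
Gen 4 (rule 89): 01000110010101
Gen 5 (rule 62): 11101101111111
Gen 6 (rule 210): 01100100111111
Gen 7 (rule 89): 01110010100001
Gen 8 (rule 62): 11001111110011
Gen 9 (rule 210): 01110111111101
Gen 10 (rule 89): 01010100000100
Gen 11 (rule 62): 11111110001110
Gen 12 (rule 210): 01111111010111

Answer: 01111111010111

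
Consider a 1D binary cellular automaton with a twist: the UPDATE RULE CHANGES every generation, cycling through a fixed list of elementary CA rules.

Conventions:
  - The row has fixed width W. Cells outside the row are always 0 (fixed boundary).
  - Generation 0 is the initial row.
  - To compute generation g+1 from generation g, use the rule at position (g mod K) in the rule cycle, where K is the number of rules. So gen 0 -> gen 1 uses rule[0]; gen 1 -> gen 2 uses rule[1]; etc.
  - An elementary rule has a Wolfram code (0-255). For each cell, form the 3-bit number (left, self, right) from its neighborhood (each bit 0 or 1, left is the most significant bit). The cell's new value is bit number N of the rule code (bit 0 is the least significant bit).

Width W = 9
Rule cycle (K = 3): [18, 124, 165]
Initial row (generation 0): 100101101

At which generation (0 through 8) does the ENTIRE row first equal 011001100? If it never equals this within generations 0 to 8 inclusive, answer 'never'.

Gen 0: 100101101
Gen 1 (rule 18): 011000000
Gen 2 (rule 124): 011100000
Gen 3 (rule 165): 001001111
Gen 4 (rule 18): 010110000
Gen 5 (rule 124): 011111000
Gen 6 (rule 165): 001110011
Gen 7 (rule 18): 010001100
Gen 8 (rule 124): 011001110

Answer: never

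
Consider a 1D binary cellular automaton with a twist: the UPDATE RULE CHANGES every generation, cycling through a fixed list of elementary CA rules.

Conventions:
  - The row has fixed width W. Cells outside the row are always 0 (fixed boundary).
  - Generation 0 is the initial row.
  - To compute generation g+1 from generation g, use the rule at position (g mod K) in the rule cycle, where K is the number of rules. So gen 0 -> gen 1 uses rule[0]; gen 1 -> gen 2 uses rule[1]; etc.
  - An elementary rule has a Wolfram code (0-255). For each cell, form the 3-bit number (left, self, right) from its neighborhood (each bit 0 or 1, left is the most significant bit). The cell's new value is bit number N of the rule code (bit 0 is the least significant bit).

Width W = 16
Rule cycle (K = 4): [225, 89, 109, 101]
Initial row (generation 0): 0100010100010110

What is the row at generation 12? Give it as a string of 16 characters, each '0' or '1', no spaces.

Gen 0: 0100010100010110
Gen 1 (rule 225): 0001001001001010
Gen 2 (rule 89): 1100100100100001
Gen 3 (rule 109): 1100100100101101
Gen 4 (rule 101): 0100100100110111
Gen 5 (rule 225): 0000000000011011
Gen 6 (rule 89): 1111111111011011
Gen 7 (rule 109): 1000000001111111
Gen 8 (rule 101): 1011111100000001
Gen 9 (rule 225): 0101111101111100
Gen 10 (rule 89): 0001000101000111
Gen 11 (rule 109): 1101010111010101
Gen 12 (rule 101): 0111111001111111

Answer: 0111111001111111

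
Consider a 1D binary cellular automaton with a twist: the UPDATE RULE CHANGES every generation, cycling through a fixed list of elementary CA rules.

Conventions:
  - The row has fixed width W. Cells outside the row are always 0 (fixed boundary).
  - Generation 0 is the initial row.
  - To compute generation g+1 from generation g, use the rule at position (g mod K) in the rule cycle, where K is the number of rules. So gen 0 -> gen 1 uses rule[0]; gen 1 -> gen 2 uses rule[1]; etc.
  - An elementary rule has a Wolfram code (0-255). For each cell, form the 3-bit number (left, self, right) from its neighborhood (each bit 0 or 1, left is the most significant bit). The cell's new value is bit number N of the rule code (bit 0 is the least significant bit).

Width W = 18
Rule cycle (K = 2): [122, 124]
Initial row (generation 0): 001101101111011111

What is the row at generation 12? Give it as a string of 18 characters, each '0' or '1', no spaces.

Answer: 111111100100110001

Derivation:
Gen 0: 001101101111011111
Gen 1 (rule 122): 011111111001110001
Gen 2 (rule 124): 010000001101011001
Gen 3 (rule 122): 101000011110111110
Gen 4 (rule 124): 111100010011100011
Gen 5 (rule 122): 100110101110110111
Gen 6 (rule 124): 110111111011111101
Gen 7 (rule 122): 111100001110000110
Gen 8 (rule 124): 100110001011000111
Gen 9 (rule 122): 011111010111101101
Gen 10 (rule 124): 010001111100111111
Gen 11 (rule 122): 101011000111100001
Gen 12 (rule 124): 111111100100110001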